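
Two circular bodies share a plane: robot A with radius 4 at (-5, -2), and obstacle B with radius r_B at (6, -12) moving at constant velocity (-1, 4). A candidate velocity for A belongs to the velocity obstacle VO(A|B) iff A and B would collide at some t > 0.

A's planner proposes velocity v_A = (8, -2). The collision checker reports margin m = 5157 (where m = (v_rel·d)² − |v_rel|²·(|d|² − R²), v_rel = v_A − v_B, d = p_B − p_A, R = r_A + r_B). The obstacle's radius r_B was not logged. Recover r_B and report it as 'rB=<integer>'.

m = 5157
d = (11, -10);  v_rel = (9, -6),  |v_rel|² = 117
v_rel×d = (9)·(-10) − (-6)·(11) = -24
since m = R²·117 − (-24)²:  R² = (576 + 5157) / 117 = 49
R = √49 = 7  ⇒  r_B = 7 − 4 = 3

rB=3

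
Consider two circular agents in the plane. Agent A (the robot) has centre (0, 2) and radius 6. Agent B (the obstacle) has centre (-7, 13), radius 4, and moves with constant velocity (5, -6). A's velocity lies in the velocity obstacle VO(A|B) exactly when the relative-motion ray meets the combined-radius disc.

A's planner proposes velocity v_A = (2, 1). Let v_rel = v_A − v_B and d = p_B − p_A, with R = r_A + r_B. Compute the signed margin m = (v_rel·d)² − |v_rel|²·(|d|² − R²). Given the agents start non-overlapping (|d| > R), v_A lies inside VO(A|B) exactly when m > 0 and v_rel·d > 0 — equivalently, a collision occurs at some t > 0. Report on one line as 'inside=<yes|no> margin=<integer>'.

d = (-7, 11),  |d|² = 170;  R = 6+4 = 10,  c = 170−10² = 70
v_rel = (-3, 7),  |v_rel|² = 58;  v_rel·d = (-3)·(-7) + (7)·(11) = 98
58·t² − 196·t + 70 = 0  ⇒  m = 98² − 58·70 = 5544
m = 5544 > 0,  v_rel·d = 98 > 0  ⇒  inside

inside=yes margin=5544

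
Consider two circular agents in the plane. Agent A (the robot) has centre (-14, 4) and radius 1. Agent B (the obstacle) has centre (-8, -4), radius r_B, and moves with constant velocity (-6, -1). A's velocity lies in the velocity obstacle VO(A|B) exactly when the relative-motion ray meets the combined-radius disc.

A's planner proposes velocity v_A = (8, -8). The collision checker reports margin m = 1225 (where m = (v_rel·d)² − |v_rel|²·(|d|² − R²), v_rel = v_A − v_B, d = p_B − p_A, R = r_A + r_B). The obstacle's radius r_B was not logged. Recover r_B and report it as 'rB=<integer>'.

m = 1225
d = (6, -8);  v_rel = (14, -7),  |v_rel|² = 245
v_rel×d = (14)·(-8) − (-7)·(6) = -70
since m = R²·245 − (-70)²:  R² = (4900 + 1225) / 245 = 25
R = √25 = 5  ⇒  r_B = 5 − 1 = 4

rB=4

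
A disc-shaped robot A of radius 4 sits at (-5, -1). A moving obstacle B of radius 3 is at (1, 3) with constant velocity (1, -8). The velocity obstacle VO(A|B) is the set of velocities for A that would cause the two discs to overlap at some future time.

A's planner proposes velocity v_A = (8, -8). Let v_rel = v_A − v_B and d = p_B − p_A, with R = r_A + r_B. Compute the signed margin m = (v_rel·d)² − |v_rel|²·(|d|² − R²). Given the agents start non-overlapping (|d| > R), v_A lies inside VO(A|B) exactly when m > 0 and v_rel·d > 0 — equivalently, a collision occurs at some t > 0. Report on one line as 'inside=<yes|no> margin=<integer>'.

d = (6, 4),  |d|² = 52;  R = 4+3 = 7,  c = 52−7² = 3
v_rel = (7, 0),  |v_rel|² = 49;  v_rel·d = (7)·(6) + (0)·(4) = 42
49·t² − 84·t + 3 = 0  ⇒  m = 42² − 49·3 = 1617
m = 1617 > 0,  v_rel·d = 42 > 0  ⇒  inside

inside=yes margin=1617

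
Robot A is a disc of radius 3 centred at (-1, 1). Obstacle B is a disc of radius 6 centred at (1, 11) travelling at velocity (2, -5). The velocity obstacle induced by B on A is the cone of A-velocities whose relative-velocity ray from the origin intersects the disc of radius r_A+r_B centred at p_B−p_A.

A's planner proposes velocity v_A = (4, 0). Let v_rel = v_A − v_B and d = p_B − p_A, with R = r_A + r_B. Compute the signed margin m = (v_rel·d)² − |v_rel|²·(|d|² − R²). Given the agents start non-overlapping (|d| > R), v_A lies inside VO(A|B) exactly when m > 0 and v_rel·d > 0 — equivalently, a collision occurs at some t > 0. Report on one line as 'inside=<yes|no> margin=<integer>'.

d = (2, 10),  |d|² = 104;  R = 3+6 = 9,  c = 104−9² = 23
v_rel = (2, 5),  |v_rel|² = 29;  v_rel·d = (2)·(2) + (5)·(10) = 54
29·t² − 108·t + 23 = 0  ⇒  m = 54² − 29·23 = 2249
m = 2249 > 0,  v_rel·d = 54 > 0  ⇒  inside

inside=yes margin=2249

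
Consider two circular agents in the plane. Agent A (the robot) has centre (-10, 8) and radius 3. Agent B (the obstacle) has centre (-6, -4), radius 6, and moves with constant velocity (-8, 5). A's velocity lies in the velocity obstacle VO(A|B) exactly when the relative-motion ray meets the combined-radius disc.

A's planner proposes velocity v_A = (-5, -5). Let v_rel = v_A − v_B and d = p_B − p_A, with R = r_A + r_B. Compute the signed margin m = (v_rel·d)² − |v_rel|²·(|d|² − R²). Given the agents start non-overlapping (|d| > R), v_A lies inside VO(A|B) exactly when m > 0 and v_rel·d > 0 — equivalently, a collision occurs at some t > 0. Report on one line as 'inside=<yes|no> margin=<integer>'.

d = (4, -12),  |d|² = 160;  R = 3+6 = 9,  c = 160−9² = 79
v_rel = (3, -10),  |v_rel|² = 109;  v_rel·d = (3)·(4) + (-10)·(-12) = 132
109·t² − 264·t + 79 = 0  ⇒  m = 132² − 109·79 = 8813
m = 8813 > 0,  v_rel·d = 132 > 0  ⇒  inside

inside=yes margin=8813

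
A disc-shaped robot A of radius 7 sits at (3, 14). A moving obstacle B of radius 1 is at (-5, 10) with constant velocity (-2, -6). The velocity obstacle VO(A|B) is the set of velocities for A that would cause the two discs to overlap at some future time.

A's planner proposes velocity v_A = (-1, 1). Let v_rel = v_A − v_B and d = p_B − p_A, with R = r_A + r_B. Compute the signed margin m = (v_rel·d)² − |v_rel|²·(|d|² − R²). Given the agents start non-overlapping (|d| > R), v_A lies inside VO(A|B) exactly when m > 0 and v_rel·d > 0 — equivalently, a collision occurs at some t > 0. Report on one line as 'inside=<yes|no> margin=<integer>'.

d = (-8, -4),  |d|² = 80;  R = 7+1 = 8,  c = 80−8² = 16
v_rel = (1, 7),  |v_rel|² = 50;  v_rel·d = (1)·(-8) + (7)·(-4) = -36
50·t² + 72·t + 16 = 0  ⇒  m = (-36)² − 50·16 = 496
m = 496 > 0,  v_rel·d = -36 < 0  ⇒  outside

inside=no margin=496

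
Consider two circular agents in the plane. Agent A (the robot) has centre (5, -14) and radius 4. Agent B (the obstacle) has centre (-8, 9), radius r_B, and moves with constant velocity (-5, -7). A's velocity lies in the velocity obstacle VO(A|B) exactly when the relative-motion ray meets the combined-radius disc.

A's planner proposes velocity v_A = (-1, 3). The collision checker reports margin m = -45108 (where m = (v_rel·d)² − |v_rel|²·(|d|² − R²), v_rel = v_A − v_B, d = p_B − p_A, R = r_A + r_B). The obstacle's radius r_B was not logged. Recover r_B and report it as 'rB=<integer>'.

m = -45108
d = (-13, 23);  v_rel = (4, 10),  |v_rel|² = 116
v_rel×d = (4)·(23) − (10)·(-13) = 222
since m = R²·116 − 222²:  R² = (49284 + -45108) / 116 = 36
R = √36 = 6  ⇒  r_B = 6 − 4 = 2

rB=2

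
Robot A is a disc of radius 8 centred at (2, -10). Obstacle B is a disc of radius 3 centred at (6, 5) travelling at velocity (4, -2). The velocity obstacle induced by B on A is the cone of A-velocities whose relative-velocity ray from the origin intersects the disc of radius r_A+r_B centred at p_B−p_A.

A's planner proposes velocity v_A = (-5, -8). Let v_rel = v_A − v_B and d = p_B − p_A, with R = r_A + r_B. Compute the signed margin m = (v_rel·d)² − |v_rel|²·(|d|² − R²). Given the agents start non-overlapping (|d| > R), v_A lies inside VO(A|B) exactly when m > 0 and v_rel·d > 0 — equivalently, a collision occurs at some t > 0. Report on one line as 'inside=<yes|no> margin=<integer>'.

d = (4, 15),  |d|² = 241;  R = 8+3 = 11,  c = 241−11² = 120
v_rel = (-9, -6),  |v_rel|² = 117;  v_rel·d = (-9)·(4) + (-6)·(15) = -126
117·t² + 252·t + 120 = 0  ⇒  m = (-126)² − 117·120 = 1836
m = 1836 > 0,  v_rel·d = -126 < 0  ⇒  outside

inside=no margin=1836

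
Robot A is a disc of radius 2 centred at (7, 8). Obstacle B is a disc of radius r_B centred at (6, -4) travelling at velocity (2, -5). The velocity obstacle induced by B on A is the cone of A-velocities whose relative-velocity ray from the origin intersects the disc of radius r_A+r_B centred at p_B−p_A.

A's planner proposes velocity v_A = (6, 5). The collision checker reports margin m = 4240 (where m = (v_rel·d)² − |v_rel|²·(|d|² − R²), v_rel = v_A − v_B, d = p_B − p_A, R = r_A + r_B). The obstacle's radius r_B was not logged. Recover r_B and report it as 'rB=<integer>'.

m = 4240
d = (-1, -12);  v_rel = (4, 10),  |v_rel|² = 116
v_rel×d = (4)·(-12) − (10)·(-1) = -38
since m = R²·116 − (-38)²:  R² = (1444 + 4240) / 116 = 49
R = √49 = 7  ⇒  r_B = 7 − 2 = 5

rB=5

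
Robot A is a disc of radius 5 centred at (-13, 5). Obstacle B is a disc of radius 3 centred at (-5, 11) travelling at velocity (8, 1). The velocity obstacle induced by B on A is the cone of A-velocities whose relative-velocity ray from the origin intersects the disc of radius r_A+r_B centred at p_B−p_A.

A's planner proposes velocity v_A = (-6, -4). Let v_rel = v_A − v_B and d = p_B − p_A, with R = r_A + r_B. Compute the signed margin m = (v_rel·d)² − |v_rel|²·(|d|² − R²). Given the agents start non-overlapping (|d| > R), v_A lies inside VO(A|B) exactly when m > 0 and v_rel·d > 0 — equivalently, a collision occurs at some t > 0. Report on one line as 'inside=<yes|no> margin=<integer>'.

d = (8, 6),  |d|² = 100;  R = 5+3 = 8,  c = 100−8² = 36
v_rel = (-14, -5),  |v_rel|² = 221;  v_rel·d = (-14)·(8) + (-5)·(6) = -142
221·t² + 284·t + 36 = 0  ⇒  m = (-142)² − 221·36 = 12208
m = 12208 > 0,  v_rel·d = -142 < 0  ⇒  outside

inside=no margin=12208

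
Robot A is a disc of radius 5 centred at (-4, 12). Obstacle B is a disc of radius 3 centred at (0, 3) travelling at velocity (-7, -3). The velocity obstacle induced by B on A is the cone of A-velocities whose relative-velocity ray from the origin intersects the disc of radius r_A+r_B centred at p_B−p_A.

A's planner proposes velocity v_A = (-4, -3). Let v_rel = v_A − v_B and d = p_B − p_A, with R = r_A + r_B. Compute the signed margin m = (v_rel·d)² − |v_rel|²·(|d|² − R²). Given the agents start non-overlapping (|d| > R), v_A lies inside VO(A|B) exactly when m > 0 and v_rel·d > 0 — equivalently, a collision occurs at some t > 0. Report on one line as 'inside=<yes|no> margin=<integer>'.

d = (4, -9),  |d|² = 97;  R = 5+3 = 8,  c = 97−8² = 33
v_rel = (3, 0),  |v_rel|² = 9;  v_rel·d = (3)·(4) + (0)·(-9) = 12
9·t² − 24·t + 33 = 0  ⇒  m = 12² − 9·33 = -153
m = -153 < 0,  v_rel·d = 12 > 0  ⇒  outside

inside=no margin=-153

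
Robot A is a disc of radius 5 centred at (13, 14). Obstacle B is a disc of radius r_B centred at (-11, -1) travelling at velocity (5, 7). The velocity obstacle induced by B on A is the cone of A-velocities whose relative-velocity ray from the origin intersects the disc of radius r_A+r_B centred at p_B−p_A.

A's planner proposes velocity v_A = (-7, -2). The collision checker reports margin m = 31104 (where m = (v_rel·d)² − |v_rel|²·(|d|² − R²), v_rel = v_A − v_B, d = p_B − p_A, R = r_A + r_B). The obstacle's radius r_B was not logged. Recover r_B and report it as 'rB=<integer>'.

m = 31104
d = (-24, -15);  v_rel = (-12, -9),  |v_rel|² = 225
v_rel×d = (-12)·(-15) − (-9)·(-24) = -36
since m = R²·225 − (-36)²:  R² = (1296 + 31104) / 225 = 144
R = √144 = 12  ⇒  r_B = 12 − 5 = 7

rB=7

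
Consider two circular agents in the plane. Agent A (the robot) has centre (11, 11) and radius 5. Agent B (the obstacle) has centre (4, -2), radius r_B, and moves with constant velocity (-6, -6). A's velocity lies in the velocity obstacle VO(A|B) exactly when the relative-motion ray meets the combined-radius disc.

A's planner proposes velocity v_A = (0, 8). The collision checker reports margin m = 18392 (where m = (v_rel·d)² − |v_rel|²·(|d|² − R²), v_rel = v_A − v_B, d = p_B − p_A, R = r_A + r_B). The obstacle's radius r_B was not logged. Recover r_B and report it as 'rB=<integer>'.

m = 18392
d = (-7, -13);  v_rel = (6, 14),  |v_rel|² = 232
v_rel×d = (6)·(-13) − (14)·(-7) = 20
since m = R²·232 − 20²:  R² = (400 + 18392) / 232 = 81
R = √81 = 9  ⇒  r_B = 9 − 5 = 4

rB=4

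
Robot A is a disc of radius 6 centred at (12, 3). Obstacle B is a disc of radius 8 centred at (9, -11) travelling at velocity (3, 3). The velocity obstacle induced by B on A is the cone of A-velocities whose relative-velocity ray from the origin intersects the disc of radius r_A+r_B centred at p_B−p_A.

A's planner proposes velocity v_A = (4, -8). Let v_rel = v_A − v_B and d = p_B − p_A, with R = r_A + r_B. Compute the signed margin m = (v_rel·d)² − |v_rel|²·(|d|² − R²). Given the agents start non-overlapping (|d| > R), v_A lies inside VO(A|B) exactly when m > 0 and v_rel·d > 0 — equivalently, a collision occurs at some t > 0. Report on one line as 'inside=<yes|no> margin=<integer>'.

d = (-3, -14),  |d|² = 205;  R = 6+8 = 14,  c = 205−14² = 9
v_rel = (1, -11),  |v_rel|² = 122;  v_rel·d = (1)·(-3) + (-11)·(-14) = 151
122·t² − 302·t + 9 = 0  ⇒  m = 151² − 122·9 = 21703
m = 21703 > 0,  v_rel·d = 151 > 0  ⇒  inside

inside=yes margin=21703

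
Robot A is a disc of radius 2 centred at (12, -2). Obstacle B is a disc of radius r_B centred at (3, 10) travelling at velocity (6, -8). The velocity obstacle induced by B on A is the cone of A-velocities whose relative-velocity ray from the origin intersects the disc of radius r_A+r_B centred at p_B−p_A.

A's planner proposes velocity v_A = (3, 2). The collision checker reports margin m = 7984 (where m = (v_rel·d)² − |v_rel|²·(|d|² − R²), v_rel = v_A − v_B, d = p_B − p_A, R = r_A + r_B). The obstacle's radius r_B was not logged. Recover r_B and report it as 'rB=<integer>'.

m = 7984
d = (-9, 12);  v_rel = (-3, 10),  |v_rel|² = 109
v_rel×d = (-3)·(12) − (10)·(-9) = 54
since m = R²·109 − 54²:  R² = (2916 + 7984) / 109 = 100
R = √100 = 10  ⇒  r_B = 10 − 2 = 8

rB=8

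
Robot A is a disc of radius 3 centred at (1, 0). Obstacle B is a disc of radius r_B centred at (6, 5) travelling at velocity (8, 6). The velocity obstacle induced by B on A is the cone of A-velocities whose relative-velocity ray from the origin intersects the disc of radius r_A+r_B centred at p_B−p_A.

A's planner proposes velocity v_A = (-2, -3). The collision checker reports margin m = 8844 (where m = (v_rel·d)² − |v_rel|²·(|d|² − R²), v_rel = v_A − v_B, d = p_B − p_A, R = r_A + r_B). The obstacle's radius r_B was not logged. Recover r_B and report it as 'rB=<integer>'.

m = 8844
d = (5, 5);  v_rel = (-10, -9),  |v_rel|² = 181
v_rel×d = (-10)·(5) − (-9)·(5) = -5
since m = R²·181 − (-5)²:  R² = (25 + 8844) / 181 = 49
R = √49 = 7  ⇒  r_B = 7 − 3 = 4

rB=4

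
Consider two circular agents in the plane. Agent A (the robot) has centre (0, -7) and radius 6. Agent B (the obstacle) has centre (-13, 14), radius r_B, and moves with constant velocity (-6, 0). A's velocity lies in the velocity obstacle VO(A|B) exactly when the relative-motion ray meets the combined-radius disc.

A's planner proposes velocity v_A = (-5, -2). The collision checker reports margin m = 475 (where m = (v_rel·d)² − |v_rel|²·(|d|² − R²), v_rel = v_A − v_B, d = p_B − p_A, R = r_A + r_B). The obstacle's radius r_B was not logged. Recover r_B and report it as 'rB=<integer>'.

m = 475
d = (-13, 21);  v_rel = (1, -2),  |v_rel|² = 5
v_rel×d = (1)·(21) − (-2)·(-13) = -5
since m = R²·5 − (-5)²:  R² = (25 + 475) / 5 = 100
R = √100 = 10  ⇒  r_B = 10 − 6 = 4

rB=4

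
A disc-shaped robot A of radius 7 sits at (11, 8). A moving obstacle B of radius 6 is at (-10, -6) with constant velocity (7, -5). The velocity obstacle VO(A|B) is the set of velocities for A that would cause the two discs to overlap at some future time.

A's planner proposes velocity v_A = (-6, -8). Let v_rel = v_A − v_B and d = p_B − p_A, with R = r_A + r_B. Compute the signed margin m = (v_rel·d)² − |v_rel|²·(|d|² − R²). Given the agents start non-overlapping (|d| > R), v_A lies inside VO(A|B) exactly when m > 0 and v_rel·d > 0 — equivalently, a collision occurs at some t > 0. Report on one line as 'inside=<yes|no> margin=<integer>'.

d = (-21, -14),  |d|² = 637;  R = 7+6 = 13,  c = 637−13² = 468
v_rel = (-13, -3),  |v_rel|² = 178;  v_rel·d = (-13)·(-21) + (-3)·(-14) = 315
178·t² − 630·t + 468 = 0  ⇒  m = 315² − 178·468 = 15921
m = 15921 > 0,  v_rel·d = 315 > 0  ⇒  inside

inside=yes margin=15921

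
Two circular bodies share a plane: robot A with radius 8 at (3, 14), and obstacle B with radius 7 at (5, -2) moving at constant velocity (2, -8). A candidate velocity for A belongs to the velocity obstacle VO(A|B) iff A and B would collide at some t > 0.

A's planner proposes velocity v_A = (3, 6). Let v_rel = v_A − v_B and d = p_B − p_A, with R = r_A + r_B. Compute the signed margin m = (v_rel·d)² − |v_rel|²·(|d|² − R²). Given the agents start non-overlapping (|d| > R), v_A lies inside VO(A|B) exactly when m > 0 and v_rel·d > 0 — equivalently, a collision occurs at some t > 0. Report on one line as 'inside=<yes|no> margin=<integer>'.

d = (2, -16),  |d|² = 260;  R = 8+7 = 15,  c = 260−15² = 35
v_rel = (1, 14),  |v_rel|² = 197;  v_rel·d = (1)·(2) + (14)·(-16) = -222
197·t² + 444·t + 35 = 0  ⇒  m = (-222)² − 197·35 = 42389
m = 42389 > 0,  v_rel·d = -222 < 0  ⇒  outside

inside=no margin=42389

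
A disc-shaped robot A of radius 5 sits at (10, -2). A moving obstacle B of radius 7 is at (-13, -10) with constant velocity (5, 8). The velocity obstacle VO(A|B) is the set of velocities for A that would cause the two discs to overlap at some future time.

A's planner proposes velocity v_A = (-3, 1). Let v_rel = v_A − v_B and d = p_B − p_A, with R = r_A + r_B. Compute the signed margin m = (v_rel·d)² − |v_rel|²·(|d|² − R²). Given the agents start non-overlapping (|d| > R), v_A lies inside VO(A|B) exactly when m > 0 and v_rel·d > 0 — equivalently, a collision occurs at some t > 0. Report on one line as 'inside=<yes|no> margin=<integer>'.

d = (-23, -8),  |d|² = 593;  R = 5+7 = 12,  c = 593−12² = 449
v_rel = (-8, -7),  |v_rel|² = 113;  v_rel·d = (-8)·(-23) + (-7)·(-8) = 240
113·t² − 480·t + 449 = 0  ⇒  m = 240² − 113·449 = 6863
m = 6863 > 0,  v_rel·d = 240 > 0  ⇒  inside

inside=yes margin=6863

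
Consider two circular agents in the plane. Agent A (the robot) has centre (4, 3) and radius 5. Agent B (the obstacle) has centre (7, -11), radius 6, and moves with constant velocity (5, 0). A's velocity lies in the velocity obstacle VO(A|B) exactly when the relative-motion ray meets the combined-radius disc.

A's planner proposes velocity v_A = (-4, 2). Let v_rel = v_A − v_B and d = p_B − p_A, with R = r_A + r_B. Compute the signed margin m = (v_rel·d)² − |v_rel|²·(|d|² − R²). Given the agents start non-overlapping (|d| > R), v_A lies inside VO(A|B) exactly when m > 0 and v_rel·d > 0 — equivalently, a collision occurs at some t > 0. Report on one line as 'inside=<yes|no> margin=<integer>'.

d = (3, -14),  |d|² = 205;  R = 5+6 = 11,  c = 205−11² = 84
v_rel = (-9, 2),  |v_rel|² = 85;  v_rel·d = (-9)·(3) + (2)·(-14) = -55
85·t² + 110·t + 84 = 0  ⇒  m = (-55)² − 85·84 = -4115
m = -4115 < 0,  v_rel·d = -55 < 0  ⇒  outside

inside=no margin=-4115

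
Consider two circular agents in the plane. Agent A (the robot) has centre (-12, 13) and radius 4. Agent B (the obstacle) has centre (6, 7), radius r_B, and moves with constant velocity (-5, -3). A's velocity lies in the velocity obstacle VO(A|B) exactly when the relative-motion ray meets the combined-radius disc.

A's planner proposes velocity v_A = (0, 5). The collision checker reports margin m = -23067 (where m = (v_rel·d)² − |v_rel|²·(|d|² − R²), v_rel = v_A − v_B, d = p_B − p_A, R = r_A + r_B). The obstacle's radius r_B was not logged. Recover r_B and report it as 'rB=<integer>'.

m = -23067
d = (18, -6);  v_rel = (5, 8),  |v_rel|² = 89
v_rel×d = (5)·(-6) − (8)·(18) = -174
since m = R²·89 − (-174)²:  R² = (30276 + -23067) / 89 = 81
R = √81 = 9  ⇒  r_B = 9 − 4 = 5

rB=5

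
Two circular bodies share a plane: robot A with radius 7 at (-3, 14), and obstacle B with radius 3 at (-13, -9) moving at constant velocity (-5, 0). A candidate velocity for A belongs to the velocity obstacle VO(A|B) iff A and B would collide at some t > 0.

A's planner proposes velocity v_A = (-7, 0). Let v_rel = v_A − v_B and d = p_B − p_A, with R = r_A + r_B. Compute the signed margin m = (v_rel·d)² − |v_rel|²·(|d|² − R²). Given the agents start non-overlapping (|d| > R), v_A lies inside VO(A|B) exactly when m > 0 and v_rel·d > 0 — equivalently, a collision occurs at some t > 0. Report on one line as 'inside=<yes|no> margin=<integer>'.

d = (-10, -23),  |d|² = 629;  R = 7+3 = 10,  c = 629−10² = 529
v_rel = (-2, 0),  |v_rel|² = 4;  v_rel·d = (-2)·(-10) + (0)·(-23) = 20
4·t² − 40·t + 529 = 0  ⇒  m = 20² − 4·529 = -1716
m = -1716 < 0,  v_rel·d = 20 > 0  ⇒  outside

inside=no margin=-1716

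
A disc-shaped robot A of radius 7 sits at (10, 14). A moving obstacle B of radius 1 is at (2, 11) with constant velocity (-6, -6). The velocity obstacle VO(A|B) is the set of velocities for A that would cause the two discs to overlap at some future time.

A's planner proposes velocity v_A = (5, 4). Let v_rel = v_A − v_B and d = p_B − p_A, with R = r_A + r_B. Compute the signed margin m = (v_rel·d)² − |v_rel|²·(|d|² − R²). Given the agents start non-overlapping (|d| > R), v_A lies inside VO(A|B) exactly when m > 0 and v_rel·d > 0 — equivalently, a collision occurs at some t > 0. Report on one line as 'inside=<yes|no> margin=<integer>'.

d = (-8, -3),  |d|² = 73;  R = 7+1 = 8,  c = 73−8² = 9
v_rel = (11, 10),  |v_rel|² = 221;  v_rel·d = (11)·(-8) + (10)·(-3) = -118
221·t² + 236·t + 9 = 0  ⇒  m = (-118)² − 221·9 = 11935
m = 11935 > 0,  v_rel·d = -118 < 0  ⇒  outside

inside=no margin=11935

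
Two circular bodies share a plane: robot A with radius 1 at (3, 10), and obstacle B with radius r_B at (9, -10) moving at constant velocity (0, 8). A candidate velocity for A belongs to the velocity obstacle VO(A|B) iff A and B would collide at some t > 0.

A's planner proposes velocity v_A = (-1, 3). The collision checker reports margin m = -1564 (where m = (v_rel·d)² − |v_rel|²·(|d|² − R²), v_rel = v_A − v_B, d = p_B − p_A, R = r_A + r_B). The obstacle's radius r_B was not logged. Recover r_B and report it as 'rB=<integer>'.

m = -1564
d = (6, -20);  v_rel = (-1, -5),  |v_rel|² = 26
v_rel×d = (-1)·(-20) − (-5)·(6) = 50
since m = R²·26 − 50²:  R² = (2500 + -1564) / 26 = 36
R = √36 = 6  ⇒  r_B = 6 − 1 = 5

rB=5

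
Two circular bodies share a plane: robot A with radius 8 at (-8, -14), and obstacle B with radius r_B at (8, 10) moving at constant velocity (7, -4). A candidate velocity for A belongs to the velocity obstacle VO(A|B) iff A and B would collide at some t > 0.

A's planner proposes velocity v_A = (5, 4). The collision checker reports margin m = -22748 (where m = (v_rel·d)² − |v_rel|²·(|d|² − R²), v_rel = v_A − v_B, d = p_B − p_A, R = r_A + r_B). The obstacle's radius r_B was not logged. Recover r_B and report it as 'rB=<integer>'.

m = -22748
d = (16, 24);  v_rel = (-2, 8),  |v_rel|² = 68
v_rel×d = (-2)·(24) − (8)·(16) = -176
since m = R²·68 − (-176)²:  R² = (30976 + -22748) / 68 = 121
R = √121 = 11  ⇒  r_B = 11 − 8 = 3

rB=3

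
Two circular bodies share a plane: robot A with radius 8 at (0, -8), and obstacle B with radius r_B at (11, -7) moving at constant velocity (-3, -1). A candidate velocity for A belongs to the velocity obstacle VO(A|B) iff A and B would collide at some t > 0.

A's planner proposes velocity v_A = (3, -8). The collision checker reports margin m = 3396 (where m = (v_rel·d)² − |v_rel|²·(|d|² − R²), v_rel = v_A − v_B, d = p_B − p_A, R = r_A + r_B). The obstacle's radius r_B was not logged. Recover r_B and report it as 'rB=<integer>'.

m = 3396
d = (11, 1);  v_rel = (6, -7),  |v_rel|² = 85
v_rel×d = (6)·(1) − (-7)·(11) = 83
since m = R²·85 − 83²:  R² = (6889 + 3396) / 85 = 121
R = √121 = 11  ⇒  r_B = 11 − 8 = 3

rB=3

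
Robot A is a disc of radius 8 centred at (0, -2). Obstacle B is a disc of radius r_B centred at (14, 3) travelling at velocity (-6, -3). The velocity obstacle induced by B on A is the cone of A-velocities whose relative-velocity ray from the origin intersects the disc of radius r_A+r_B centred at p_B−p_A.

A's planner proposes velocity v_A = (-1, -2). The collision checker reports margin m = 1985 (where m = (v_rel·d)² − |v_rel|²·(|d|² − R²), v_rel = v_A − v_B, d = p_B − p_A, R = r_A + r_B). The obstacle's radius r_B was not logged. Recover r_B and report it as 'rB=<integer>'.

m = 1985
d = (14, 5);  v_rel = (5, 1),  |v_rel|² = 26
v_rel×d = (5)·(5) − (1)·(14) = 11
since m = R²·26 − 11²:  R² = (121 + 1985) / 26 = 81
R = √81 = 9  ⇒  r_B = 9 − 8 = 1

rB=1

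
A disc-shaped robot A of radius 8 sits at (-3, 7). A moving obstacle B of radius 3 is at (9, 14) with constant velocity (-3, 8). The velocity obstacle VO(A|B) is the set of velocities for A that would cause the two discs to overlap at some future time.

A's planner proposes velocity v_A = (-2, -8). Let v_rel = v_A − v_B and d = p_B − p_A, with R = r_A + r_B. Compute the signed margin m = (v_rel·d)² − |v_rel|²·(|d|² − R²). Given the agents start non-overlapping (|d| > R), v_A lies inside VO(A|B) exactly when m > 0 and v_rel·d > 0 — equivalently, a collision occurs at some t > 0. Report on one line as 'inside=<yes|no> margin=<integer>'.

d = (12, 7),  |d|² = 193;  R = 8+3 = 11,  c = 193−11² = 72
v_rel = (1, -16),  |v_rel|² = 257;  v_rel·d = (1)·(12) + (-16)·(7) = -100
257·t² + 200·t + 72 = 0  ⇒  m = (-100)² − 257·72 = -8504
m = -8504 < 0,  v_rel·d = -100 < 0  ⇒  outside

inside=no margin=-8504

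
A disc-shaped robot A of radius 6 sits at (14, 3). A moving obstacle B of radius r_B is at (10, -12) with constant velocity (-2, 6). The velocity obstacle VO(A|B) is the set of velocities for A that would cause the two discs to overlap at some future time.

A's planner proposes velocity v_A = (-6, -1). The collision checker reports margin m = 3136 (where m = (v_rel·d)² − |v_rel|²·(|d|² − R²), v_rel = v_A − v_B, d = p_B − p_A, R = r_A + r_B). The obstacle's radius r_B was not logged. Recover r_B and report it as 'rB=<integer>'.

m = 3136
d = (-4, -15);  v_rel = (-4, -7),  |v_rel|² = 65
v_rel×d = (-4)·(-15) − (-7)·(-4) = 32
since m = R²·65 − 32²:  R² = (1024 + 3136) / 65 = 64
R = √64 = 8  ⇒  r_B = 8 − 6 = 2

rB=2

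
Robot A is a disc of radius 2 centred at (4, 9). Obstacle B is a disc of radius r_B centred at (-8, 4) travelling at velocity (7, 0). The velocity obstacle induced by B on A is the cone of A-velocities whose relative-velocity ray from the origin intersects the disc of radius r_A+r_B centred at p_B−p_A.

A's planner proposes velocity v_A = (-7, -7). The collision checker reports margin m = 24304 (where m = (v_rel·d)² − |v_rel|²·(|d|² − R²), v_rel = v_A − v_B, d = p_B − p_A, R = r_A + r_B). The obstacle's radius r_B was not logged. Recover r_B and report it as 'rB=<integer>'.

m = 24304
d = (-12, -5);  v_rel = (-14, -7),  |v_rel|² = 245
v_rel×d = (-14)·(-5) − (-7)·(-12) = -14
since m = R²·245 − (-14)²:  R² = (196 + 24304) / 245 = 100
R = √100 = 10  ⇒  r_B = 10 − 2 = 8

rB=8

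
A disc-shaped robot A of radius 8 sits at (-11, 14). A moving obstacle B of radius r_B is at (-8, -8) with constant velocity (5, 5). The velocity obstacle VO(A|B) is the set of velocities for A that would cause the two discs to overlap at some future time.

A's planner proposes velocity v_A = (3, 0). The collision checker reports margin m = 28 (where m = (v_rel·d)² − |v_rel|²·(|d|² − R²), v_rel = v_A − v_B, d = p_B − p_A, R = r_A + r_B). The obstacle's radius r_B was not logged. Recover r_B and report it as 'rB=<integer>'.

m = 28
d = (3, -22);  v_rel = (-2, -5),  |v_rel|² = 29
v_rel×d = (-2)·(-22) − (-5)·(3) = 59
since m = R²·29 − 59²:  R² = (3481 + 28) / 29 = 121
R = √121 = 11  ⇒  r_B = 11 − 8 = 3

rB=3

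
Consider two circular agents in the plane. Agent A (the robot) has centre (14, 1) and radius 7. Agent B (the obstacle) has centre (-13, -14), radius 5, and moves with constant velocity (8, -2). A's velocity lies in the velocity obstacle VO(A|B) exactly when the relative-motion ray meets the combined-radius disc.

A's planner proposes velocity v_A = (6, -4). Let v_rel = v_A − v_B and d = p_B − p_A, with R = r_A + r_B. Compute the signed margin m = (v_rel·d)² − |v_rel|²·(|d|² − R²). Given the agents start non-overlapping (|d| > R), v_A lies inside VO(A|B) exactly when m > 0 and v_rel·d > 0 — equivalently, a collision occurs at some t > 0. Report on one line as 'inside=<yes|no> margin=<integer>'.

d = (-27, -15),  |d|² = 954;  R = 7+5 = 12,  c = 954−12² = 810
v_rel = (-2, -2),  |v_rel|² = 8;  v_rel·d = (-2)·(-27) + (-2)·(-15) = 84
8·t² − 168·t + 810 = 0  ⇒  m = 84² − 8·810 = 576
m = 576 > 0,  v_rel·d = 84 > 0  ⇒  inside

inside=yes margin=576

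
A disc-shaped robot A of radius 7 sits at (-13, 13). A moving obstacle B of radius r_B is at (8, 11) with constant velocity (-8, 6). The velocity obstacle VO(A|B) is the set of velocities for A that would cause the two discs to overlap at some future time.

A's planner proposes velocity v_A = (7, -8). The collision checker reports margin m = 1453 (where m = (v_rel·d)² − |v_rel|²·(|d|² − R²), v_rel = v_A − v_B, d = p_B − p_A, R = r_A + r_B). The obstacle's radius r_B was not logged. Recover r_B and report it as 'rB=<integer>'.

m = 1453
d = (21, -2);  v_rel = (15, -14),  |v_rel|² = 421
v_rel×d = (15)·(-2) − (-14)·(21) = 264
since m = R²·421 − 264²:  R² = (69696 + 1453) / 421 = 169
R = √169 = 13  ⇒  r_B = 13 − 7 = 6

rB=6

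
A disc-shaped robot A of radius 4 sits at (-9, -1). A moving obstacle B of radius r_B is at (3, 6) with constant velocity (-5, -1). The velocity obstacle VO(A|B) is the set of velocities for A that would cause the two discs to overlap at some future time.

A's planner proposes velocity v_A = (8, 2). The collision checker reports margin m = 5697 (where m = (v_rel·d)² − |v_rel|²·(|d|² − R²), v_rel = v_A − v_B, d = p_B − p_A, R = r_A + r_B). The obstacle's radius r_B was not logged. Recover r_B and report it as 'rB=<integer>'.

m = 5697
d = (12, 7);  v_rel = (13, 3),  |v_rel|² = 178
v_rel×d = (13)·(7) − (3)·(12) = 55
since m = R²·178 − 55²:  R² = (3025 + 5697) / 178 = 49
R = √49 = 7  ⇒  r_B = 7 − 4 = 3

rB=3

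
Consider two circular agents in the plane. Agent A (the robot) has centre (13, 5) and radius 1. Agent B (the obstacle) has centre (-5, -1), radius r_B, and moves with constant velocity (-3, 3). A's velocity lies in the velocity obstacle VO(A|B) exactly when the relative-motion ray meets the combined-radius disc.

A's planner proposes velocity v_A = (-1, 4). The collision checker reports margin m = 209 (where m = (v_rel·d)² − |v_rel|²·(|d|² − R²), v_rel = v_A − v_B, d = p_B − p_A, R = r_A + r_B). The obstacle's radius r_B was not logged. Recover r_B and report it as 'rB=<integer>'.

m = 209
d = (-18, -6);  v_rel = (2, 1),  |v_rel|² = 5
v_rel×d = (2)·(-6) − (1)·(-18) = 6
since m = R²·5 − 6²:  R² = (36 + 209) / 5 = 49
R = √49 = 7  ⇒  r_B = 7 − 1 = 6

rB=6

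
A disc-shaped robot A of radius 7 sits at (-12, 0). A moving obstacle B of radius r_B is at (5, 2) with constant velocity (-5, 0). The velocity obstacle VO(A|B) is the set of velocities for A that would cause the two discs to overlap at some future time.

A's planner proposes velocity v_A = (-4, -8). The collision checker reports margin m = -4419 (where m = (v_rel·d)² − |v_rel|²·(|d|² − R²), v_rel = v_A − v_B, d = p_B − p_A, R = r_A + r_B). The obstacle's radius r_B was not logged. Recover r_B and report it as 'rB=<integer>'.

m = -4419
d = (17, 2);  v_rel = (1, -8),  |v_rel|² = 65
v_rel×d = (1)·(2) − (-8)·(17) = 138
since m = R²·65 − 138²:  R² = (19044 + -4419) / 65 = 225
R = √225 = 15  ⇒  r_B = 15 − 7 = 8

rB=8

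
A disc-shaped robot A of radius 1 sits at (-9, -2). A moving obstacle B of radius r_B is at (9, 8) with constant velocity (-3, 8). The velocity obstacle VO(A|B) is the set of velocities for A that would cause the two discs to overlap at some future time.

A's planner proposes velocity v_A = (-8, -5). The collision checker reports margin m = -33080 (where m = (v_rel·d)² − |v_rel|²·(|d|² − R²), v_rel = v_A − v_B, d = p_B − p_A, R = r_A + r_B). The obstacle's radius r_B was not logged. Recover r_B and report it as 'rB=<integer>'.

m = -33080
d = (18, 10);  v_rel = (-5, -13),  |v_rel|² = 194
v_rel×d = (-5)·(10) − (-13)·(18) = 184
since m = R²·194 − 184²:  R² = (33856 + -33080) / 194 = 4
R = √4 = 2  ⇒  r_B = 2 − 1 = 1

rB=1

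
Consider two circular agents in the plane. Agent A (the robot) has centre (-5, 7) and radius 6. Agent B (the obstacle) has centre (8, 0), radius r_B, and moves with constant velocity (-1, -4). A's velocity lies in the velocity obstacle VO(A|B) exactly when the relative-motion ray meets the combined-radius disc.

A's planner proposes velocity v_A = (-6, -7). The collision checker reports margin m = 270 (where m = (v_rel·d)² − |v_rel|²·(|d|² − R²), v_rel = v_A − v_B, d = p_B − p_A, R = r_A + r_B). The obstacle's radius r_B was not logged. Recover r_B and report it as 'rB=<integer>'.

m = 270
d = (13, -7);  v_rel = (-5, -3),  |v_rel|² = 34
v_rel×d = (-5)·(-7) − (-3)·(13) = 74
since m = R²·34 − 74²:  R² = (5476 + 270) / 34 = 169
R = √169 = 13  ⇒  r_B = 13 − 6 = 7

rB=7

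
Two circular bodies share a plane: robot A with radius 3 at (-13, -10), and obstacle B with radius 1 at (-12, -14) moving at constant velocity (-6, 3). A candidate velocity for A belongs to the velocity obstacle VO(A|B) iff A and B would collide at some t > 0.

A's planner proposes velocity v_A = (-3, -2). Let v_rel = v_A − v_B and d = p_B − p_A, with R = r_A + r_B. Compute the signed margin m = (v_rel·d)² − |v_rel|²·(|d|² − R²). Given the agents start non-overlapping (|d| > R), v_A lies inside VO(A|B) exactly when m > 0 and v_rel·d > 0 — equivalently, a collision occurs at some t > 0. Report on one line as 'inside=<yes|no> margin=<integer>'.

d = (1, -4),  |d|² = 17;  R = 3+1 = 4,  c = 17−4² = 1
v_rel = (3, -5),  |v_rel|² = 34;  v_rel·d = (3)·(1) + (-5)·(-4) = 23
34·t² − 46·t + 1 = 0  ⇒  m = 23² − 34·1 = 495
m = 495 > 0,  v_rel·d = 23 > 0  ⇒  inside

inside=yes margin=495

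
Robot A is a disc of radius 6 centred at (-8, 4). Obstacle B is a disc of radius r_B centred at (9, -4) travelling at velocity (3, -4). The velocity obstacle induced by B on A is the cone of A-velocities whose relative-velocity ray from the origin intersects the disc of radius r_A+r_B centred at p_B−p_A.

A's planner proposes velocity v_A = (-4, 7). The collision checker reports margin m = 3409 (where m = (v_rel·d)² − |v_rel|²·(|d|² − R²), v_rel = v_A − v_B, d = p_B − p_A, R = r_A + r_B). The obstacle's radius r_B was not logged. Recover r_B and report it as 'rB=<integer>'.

m = 3409
d = (17, -8);  v_rel = (-7, 11),  |v_rel|² = 170
v_rel×d = (-7)·(-8) − (11)·(17) = -131
since m = R²·170 − (-131)²:  R² = (17161 + 3409) / 170 = 121
R = √121 = 11  ⇒  r_B = 11 − 6 = 5

rB=5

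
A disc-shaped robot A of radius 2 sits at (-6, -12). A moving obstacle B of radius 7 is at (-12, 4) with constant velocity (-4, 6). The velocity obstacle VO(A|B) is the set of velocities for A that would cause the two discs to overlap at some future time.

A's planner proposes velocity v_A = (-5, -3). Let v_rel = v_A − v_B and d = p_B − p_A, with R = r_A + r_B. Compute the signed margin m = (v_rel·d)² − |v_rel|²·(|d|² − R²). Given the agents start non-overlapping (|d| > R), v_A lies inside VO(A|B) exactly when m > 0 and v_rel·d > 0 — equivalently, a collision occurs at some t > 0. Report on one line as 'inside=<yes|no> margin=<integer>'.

d = (-6, 16),  |d|² = 292;  R = 2+7 = 9,  c = 292−9² = 211
v_rel = (-1, -9),  |v_rel|² = 82;  v_rel·d = (-1)·(-6) + (-9)·(16) = -138
82·t² + 276·t + 211 = 0  ⇒  m = (-138)² − 82·211 = 1742
m = 1742 > 0,  v_rel·d = -138 < 0  ⇒  outside

inside=no margin=1742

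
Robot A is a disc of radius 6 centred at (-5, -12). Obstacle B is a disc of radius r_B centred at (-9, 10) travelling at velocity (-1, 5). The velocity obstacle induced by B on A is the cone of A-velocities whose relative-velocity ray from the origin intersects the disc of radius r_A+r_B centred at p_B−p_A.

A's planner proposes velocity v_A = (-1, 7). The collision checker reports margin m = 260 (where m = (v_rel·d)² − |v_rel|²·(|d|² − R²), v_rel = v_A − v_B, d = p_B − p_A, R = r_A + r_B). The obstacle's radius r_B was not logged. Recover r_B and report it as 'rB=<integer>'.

m = 260
d = (-4, 22);  v_rel = (0, 2),  |v_rel|² = 4
v_rel×d = (0)·(22) − (2)·(-4) = 8
since m = R²·4 − 8²:  R² = (64 + 260) / 4 = 81
R = √81 = 9  ⇒  r_B = 9 − 6 = 3

rB=3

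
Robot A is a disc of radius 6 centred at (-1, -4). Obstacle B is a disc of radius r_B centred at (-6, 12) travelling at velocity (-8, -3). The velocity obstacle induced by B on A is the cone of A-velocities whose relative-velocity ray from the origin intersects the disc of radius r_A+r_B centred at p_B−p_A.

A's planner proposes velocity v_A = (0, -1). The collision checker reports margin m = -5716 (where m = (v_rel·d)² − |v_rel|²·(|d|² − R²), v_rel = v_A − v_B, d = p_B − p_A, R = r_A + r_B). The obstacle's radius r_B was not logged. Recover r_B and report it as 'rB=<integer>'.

m = -5716
d = (-5, 16);  v_rel = (8, 2),  |v_rel|² = 68
v_rel×d = (8)·(16) − (2)·(-5) = 138
since m = R²·68 − 138²:  R² = (19044 + -5716) / 68 = 196
R = √196 = 14  ⇒  r_B = 14 − 6 = 8

rB=8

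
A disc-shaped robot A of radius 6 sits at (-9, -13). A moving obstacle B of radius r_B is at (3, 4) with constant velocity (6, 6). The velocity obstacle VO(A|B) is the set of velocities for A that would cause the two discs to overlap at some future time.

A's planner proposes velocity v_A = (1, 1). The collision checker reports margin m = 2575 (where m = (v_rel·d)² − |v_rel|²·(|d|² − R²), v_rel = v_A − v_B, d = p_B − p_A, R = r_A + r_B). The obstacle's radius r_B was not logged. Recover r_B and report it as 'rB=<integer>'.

m = 2575
d = (12, 17);  v_rel = (-5, -5),  |v_rel|² = 50
v_rel×d = (-5)·(17) − (-5)·(12) = -25
since m = R²·50 − (-25)²:  R² = (625 + 2575) / 50 = 64
R = √64 = 8  ⇒  r_B = 8 − 6 = 2

rB=2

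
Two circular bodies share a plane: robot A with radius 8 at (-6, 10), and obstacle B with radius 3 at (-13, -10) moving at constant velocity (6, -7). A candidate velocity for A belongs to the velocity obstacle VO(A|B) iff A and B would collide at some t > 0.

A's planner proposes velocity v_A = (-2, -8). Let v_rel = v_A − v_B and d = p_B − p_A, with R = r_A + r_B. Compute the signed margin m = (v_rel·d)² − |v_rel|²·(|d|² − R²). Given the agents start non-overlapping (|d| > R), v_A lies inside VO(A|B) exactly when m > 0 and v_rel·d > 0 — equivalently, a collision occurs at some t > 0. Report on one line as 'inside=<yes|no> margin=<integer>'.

d = (-7, -20),  |d|² = 449;  R = 8+3 = 11,  c = 449−11² = 328
v_rel = (-8, -1),  |v_rel|² = 65;  v_rel·d = (-8)·(-7) + (-1)·(-20) = 76
65·t² − 152·t + 328 = 0  ⇒  m = 76² − 65·328 = -15544
m = -15544 < 0,  v_rel·d = 76 > 0  ⇒  outside

inside=no margin=-15544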